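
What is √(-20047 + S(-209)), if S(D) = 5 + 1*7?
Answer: I*√20035 ≈ 141.54*I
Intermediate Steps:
S(D) = 12 (S(D) = 5 + 7 = 12)
√(-20047 + S(-209)) = √(-20047 + 12) = √(-20035) = I*√20035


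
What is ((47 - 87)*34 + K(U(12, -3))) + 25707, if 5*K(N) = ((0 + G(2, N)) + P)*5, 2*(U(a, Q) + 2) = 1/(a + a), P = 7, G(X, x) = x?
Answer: 1168897/48 ≈ 24352.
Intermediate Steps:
U(a, Q) = -2 + 1/(4*a) (U(a, Q) = -2 + 1/(2*(a + a)) = -2 + 1/(2*((2*a))) = -2 + (1/(2*a))/2 = -2 + 1/(4*a))
K(N) = 7 + N (K(N) = (((0 + N) + 7)*5)/5 = ((N + 7)*5)/5 = ((7 + N)*5)/5 = (35 + 5*N)/5 = 7 + N)
((47 - 87)*34 + K(U(12, -3))) + 25707 = ((47 - 87)*34 + (7 + (-2 + (1/4)/12))) + 25707 = (-40*34 + (7 + (-2 + (1/4)*(1/12)))) + 25707 = (-1360 + (7 + (-2 + 1/48))) + 25707 = (-1360 + (7 - 95/48)) + 25707 = (-1360 + 241/48) + 25707 = -65039/48 + 25707 = 1168897/48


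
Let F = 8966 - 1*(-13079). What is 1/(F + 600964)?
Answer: 1/623009 ≈ 1.6051e-6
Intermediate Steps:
F = 22045 (F = 8966 + 13079 = 22045)
1/(F + 600964) = 1/(22045 + 600964) = 1/623009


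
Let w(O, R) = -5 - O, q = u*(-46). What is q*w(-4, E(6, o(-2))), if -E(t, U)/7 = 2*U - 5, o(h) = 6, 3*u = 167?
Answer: 7682/3 ≈ 2560.7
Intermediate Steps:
u = 167/3 (u = (⅓)*167 = 167/3 ≈ 55.667)
E(t, U) = 35 - 14*U (E(t, U) = -7*(2*U - 5) = -7*(-5 + 2*U) = 35 - 14*U)
q = -7682/3 (q = (167/3)*(-46) = -7682/3 ≈ -2560.7)
q*w(-4, E(6, o(-2))) = -7682*(-5 - 1*(-4))/3 = -7682*(-5 + 4)/3 = -7682/3*(-1) = 7682/3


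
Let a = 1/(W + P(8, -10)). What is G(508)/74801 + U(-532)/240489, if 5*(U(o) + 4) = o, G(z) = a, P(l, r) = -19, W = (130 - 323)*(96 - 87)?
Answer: -24168903119/52647273103140 ≈ -0.00045907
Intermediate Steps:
W = -1737 (W = -193*9 = -1737)
a = -1/1756 (a = 1/(-1737 - 19) = 1/(-1756) = -1/1756 ≈ -0.00056948)
G(z) = -1/1756
U(o) = -4 + o/5
G(508)/74801 + U(-532)/240489 = -1/1756/74801 + (-4 + (⅕)*(-532))/240489 = -1/1756*1/74801 + (-4 - 532/5)*(1/240489) = -1/131350556 - 552/5*1/240489 = -1/131350556 - 184/400815 = -24168903119/52647273103140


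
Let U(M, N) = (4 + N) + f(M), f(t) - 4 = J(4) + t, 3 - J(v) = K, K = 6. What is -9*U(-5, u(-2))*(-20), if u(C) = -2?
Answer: -360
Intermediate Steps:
J(v) = -3 (J(v) = 3 - 1*6 = 3 - 6 = -3)
f(t) = 1 + t (f(t) = 4 + (-3 + t) = 1 + t)
U(M, N) = 5 + M + N (U(M, N) = (4 + N) + (1 + M) = 5 + M + N)
-9*U(-5, u(-2))*(-20) = -9*(5 - 5 - 2)*(-20) = -9*(-2)*(-20) = 18*(-20) = -360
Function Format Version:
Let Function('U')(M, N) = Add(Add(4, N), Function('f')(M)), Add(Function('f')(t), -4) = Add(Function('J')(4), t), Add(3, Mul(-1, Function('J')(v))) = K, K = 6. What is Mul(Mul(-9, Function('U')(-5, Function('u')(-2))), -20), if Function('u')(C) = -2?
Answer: -360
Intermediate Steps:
Function('J')(v) = -3 (Function('J')(v) = Add(3, Mul(-1, 6)) = Add(3, -6) = -3)
Function('f')(t) = Add(1, t) (Function('f')(t) = Add(4, Add(-3, t)) = Add(1, t))
Function('U')(M, N) = Add(5, M, N) (Function('U')(M, N) = Add(Add(4, N), Add(1, M)) = Add(5, M, N))
Mul(Mul(-9, Function('U')(-5, Function('u')(-2))), -20) = Mul(Mul(-9, Add(5, -5, -2)), -20) = Mul(Mul(-9, -2), -20) = Mul(18, -20) = -360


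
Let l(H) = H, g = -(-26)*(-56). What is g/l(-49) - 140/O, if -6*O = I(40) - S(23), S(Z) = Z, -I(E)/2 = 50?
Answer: 6568/287 ≈ 22.885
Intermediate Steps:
g = -1456 (g = -26*56 = -1456)
I(E) = -100 (I(E) = -2*50 = -100)
O = 41/2 (O = -(-100 - 1*23)/6 = -(-100 - 23)/6 = -⅙*(-123) = 41/2 ≈ 20.500)
g/l(-49) - 140/O = -1456/(-49) - 140/41/2 = -1456*(-1/49) - 140*2/41 = 208/7 - 280/41 = 6568/287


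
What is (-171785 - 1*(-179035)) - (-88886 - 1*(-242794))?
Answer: -146658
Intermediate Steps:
(-171785 - 1*(-179035)) - (-88886 - 1*(-242794)) = (-171785 + 179035) - (-88886 + 242794) = 7250 - 1*153908 = 7250 - 153908 = -146658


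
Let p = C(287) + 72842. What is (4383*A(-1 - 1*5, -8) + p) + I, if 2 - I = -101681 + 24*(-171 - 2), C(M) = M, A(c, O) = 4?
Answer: 196496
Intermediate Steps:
p = 73129 (p = 287 + 72842 = 73129)
I = 105835 (I = 2 - (-101681 + 24*(-171 - 2)) = 2 - (-101681 + 24*(-173)) = 2 - (-101681 - 4152) = 2 - 1*(-105833) = 2 + 105833 = 105835)
(4383*A(-1 - 1*5, -8) + p) + I = (4383*4 + 73129) + 105835 = (17532 + 73129) + 105835 = 90661 + 105835 = 196496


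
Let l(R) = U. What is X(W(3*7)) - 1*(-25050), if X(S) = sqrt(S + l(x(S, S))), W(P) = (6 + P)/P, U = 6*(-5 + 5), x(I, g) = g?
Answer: 25050 + 3*sqrt(7)/7 ≈ 25051.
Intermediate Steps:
U = 0 (U = 6*0 = 0)
W(P) = (6 + P)/P
l(R) = 0
X(S) = sqrt(S) (X(S) = sqrt(S + 0) = sqrt(S))
X(W(3*7)) - 1*(-25050) = sqrt((6 + 3*7)/((3*7))) - 1*(-25050) = sqrt((6 + 21)/21) + 25050 = sqrt((1/21)*27) + 25050 = sqrt(9/7) + 25050 = 3*sqrt(7)/7 + 25050 = 25050 + 3*sqrt(7)/7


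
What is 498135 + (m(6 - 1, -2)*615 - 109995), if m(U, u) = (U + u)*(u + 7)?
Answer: 397365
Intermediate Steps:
m(U, u) = (7 + u)*(U + u) (m(U, u) = (U + u)*(7 + u) = (7 + u)*(U + u))
498135 + (m(6 - 1, -2)*615 - 109995) = 498135 + (((-2)² + 7*(6 - 1) + 7*(-2) + (6 - 1)*(-2))*615 - 109995) = 498135 + ((4 + 7*5 - 14 + 5*(-2))*615 - 109995) = 498135 + ((4 + 35 - 14 - 10)*615 - 109995) = 498135 + (15*615 - 109995) = 498135 + (9225 - 109995) = 498135 - 100770 = 397365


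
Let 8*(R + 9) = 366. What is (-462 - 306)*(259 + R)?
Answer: -227136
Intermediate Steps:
R = 147/4 (R = -9 + (⅛)*366 = -9 + 183/4 = 147/4 ≈ 36.750)
(-462 - 306)*(259 + R) = (-462 - 306)*(259 + 147/4) = -768*1183/4 = -227136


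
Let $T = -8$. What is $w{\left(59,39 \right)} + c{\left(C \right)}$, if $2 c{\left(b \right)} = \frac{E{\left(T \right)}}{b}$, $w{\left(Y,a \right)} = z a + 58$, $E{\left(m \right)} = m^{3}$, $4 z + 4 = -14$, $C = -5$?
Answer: $- \frac{663}{10} \approx -66.3$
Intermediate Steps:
$z = - \frac{9}{2}$ ($z = -1 + \frac{1}{4} \left(-14\right) = -1 - \frac{7}{2} = - \frac{9}{2} \approx -4.5$)
$w{\left(Y,a \right)} = 58 - \frac{9 a}{2}$ ($w{\left(Y,a \right)} = - \frac{9 a}{2} + 58 = 58 - \frac{9 a}{2}$)
$c{\left(b \right)} = - \frac{256}{b}$ ($c{\left(b \right)} = \frac{\left(-8\right)^{3} \frac{1}{b}}{2} = \frac{\left(-512\right) \frac{1}{b}}{2} = - \frac{256}{b}$)
$w{\left(59,39 \right)} + c{\left(C \right)} = \left(58 - \frac{351}{2}\right) - \frac{256}{-5} = \left(58 - \frac{351}{2}\right) - - \frac{256}{5} = - \frac{235}{2} + \frac{256}{5} = - \frac{663}{10}$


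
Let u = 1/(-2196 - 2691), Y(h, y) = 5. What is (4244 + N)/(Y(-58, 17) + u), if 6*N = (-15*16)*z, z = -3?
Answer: 10663434/12217 ≈ 872.84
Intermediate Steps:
u = -1/4887 (u = 1/(-4887) = -1/4887 ≈ -0.00020462)
N = 120 (N = (-15*16*(-3))/6 = (-240*(-3))/6 = (1/6)*720 = 120)
(4244 + N)/(Y(-58, 17) + u) = (4244 + 120)/(5 - 1/4887) = 4364/(24434/4887) = 4364*(4887/24434) = 10663434/12217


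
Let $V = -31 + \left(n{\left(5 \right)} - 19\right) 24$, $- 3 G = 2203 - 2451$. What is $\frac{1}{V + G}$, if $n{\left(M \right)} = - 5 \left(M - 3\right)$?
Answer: $- \frac{3}{1933} \approx -0.001552$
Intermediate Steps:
$n{\left(M \right)} = 15 - 5 M$ ($n{\left(M \right)} = - 5 \left(-3 + M\right) = 15 - 5 M$)
$G = \frac{248}{3}$ ($G = - \frac{2203 - 2451}{3} = \left(- \frac{1}{3}\right) \left(-248\right) = \frac{248}{3} \approx 82.667$)
$V = -727$ ($V = -31 + \left(\left(15 - 25\right) - 19\right) 24 = -31 + \left(-10 - 19\right) 24 = -31 - 696 = -727$)
$\frac{1}{V + G} = \frac{1}{-727 + \frac{248}{3}} = \frac{1}{- \frac{1933}{3}} = - \frac{3}{1933}$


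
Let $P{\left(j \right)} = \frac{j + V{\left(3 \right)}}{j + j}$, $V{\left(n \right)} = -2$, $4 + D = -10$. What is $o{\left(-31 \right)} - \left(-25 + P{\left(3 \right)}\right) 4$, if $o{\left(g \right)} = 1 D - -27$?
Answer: $\frac{337}{3} \approx 112.33$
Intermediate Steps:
$D = -14$ ($D = -4 - 10 = -14$)
$P{\left(j \right)} = \frac{-2 + j}{2 j}$ ($P{\left(j \right)} = \frac{j - 2}{j + j} = \frac{-2 + j}{2 j}$)
$o{\left(g \right)} = 13$ ($o{\left(g \right)} = 1 \left(-14\right) - -27 = -14 + 27 = 13$)
$o{\left(-31 \right)} - \left(-25 + P{\left(3 \right)}\right) 4 = 13 - \left(-25 + \frac{-2 + 3}{2 \cdot 3}\right) 4 = 13 - \left(-25 + \frac{1}{2} \cdot \frac{1}{3} \cdot 1\right) 4 = 13 - \left(-25 + \frac{1}{6}\right) 4 = 13 - \left(- \frac{149}{6}\right) 4 = 13 - - \frac{298}{3} = 13 + \frac{298}{3} = \frac{337}{3}$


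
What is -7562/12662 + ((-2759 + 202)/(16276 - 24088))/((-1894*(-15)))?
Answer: -839134868153/1405095302520 ≈ -0.59721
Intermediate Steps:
-7562/12662 + ((-2759 + 202)/(16276 - 24088))/((-1894*(-15))) = -7562*1/12662 - 2557/(-7812)/28410 = -3781/6331 - 2557*(-1/7812)*(1/28410) = -3781/6331 + (2557/7812)*(1/28410) = -3781/6331 + 2557/221938920 = -839134868153/1405095302520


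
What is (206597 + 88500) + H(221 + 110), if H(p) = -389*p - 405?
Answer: 165933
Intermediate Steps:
H(p) = -405 - 389*p
(206597 + 88500) + H(221 + 110) = (206597 + 88500) + (-405 - 389*(221 + 110)) = 295097 + (-405 - 389*331) = 295097 + (-405 - 128759) = 295097 - 129164 = 165933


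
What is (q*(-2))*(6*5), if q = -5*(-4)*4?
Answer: -4800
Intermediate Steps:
q = 80 (q = 20*4 = 80)
(q*(-2))*(6*5) = (80*(-2))*(6*5) = -160*30 = -4800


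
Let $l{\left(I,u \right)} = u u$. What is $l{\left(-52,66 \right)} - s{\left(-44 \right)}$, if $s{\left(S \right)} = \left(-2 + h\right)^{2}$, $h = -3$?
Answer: $4331$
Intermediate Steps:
$l{\left(I,u \right)} = u^{2}$
$s{\left(S \right)} = 25$ ($s{\left(S \right)} = \left(-2 - 3\right)^{2} = \left(-5\right)^{2} = 25$)
$l{\left(-52,66 \right)} - s{\left(-44 \right)} = 66^{2} - 25 = 4356 - 25 = 4331$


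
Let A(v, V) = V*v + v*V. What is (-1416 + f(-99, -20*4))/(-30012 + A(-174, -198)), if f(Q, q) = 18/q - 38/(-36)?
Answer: -509461/14001120 ≈ -0.036387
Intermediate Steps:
A(v, V) = 2*V*v (A(v, V) = V*v + V*v = 2*V*v)
f(Q, q) = 19/18 + 18/q (f(Q, q) = 18/q - 38*(-1/36) = 18/q + 19/18 = 19/18 + 18/q)
(-1416 + f(-99, -20*4))/(-30012 + A(-174, -198)) = (-1416 + (19/18 + 18/((-20*4))))/(-30012 + 2*(-198)*(-174)) = (-1416 + (19/18 + 18/(-80)))/(-30012 + 68904) = (-1416 + (19/18 + 18*(-1/80)))/38892 = (-1416 + (19/18 - 9/40))*(1/38892) = (-1416 + 299/360)*(1/38892) = -509461/360*1/38892 = -509461/14001120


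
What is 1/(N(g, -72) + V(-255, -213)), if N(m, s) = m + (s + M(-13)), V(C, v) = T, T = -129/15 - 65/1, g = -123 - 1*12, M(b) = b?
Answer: -5/1468 ≈ -0.0034060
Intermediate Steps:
g = -135 (g = -123 - 12 = -135)
T = -368/5 (T = -129*1/15 - 65*1 = -43/5 - 65 = -368/5 ≈ -73.600)
V(C, v) = -368/5
N(m, s) = -13 + m + s (N(m, s) = m + (s - 13) = m + (-13 + s) = -13 + m + s)
1/(N(g, -72) + V(-255, -213)) = 1/((-13 - 135 - 72) - 368/5) = 1/(-220 - 368/5) = 1/(-1468/5) = -5/1468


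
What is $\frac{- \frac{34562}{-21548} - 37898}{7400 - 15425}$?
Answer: $\frac{408295771}{86461350} \approx 4.7223$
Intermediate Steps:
$\frac{- \frac{34562}{-21548} - 37898}{7400 - 15425} = \frac{\left(-34562\right) \left(- \frac{1}{21548}\right) - 37898}{-8025} = \left(\frac{17281}{10774} - 37898\right) \left(- \frac{1}{8025}\right) = \left(- \frac{408295771}{10774}\right) \left(- \frac{1}{8025}\right) = \frac{408295771}{86461350}$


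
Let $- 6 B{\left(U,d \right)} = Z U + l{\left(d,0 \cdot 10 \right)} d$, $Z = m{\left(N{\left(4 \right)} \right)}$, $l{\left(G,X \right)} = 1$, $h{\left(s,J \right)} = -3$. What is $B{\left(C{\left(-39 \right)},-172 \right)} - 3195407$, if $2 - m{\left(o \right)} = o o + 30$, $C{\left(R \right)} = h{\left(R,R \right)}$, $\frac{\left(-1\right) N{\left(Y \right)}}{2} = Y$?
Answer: $- \frac{9586273}{3} \approx -3.1954 \cdot 10^{6}$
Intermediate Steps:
$N{\left(Y \right)} = - 2 Y$
$C{\left(R \right)} = -3$
$m{\left(o \right)} = -28 - o^{2}$ ($m{\left(o \right)} = 2 - \left(o o + 30\right) = 2 - \left(o^{2} + 30\right) = 2 - \left(30 + o^{2}\right) = -28 - o^{2}$)
$Z = -92$ ($Z = -28 - \left(\left(-2\right) 4\right)^{2} = -28 - \left(-8\right)^{2} = -28 - 64 = -92$)
$B{\left(U,d \right)} = - \frac{d}{6} + \frac{46 U}{3}$ ($B{\left(U,d \right)} = - \frac{- 92 U + 1 d}{6} = - \frac{- 92 U + d}{6} = - \frac{d - 92 U}{6} = - \frac{d}{6} + \frac{46 U}{3}$)
$B{\left(C{\left(-39 \right)},-172 \right)} - 3195407 = \left(\left(- \frac{1}{6}\right) \left(-172\right) + \frac{46}{3} \left(-3\right)\right) - 3195407 = \left(\frac{86}{3} - 46\right) - 3195407 = - \frac{52}{3} - 3195407 = - \frac{9586273}{3}$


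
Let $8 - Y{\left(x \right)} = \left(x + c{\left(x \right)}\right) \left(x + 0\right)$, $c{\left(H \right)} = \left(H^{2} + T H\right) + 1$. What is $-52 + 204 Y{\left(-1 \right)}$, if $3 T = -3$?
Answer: $1988$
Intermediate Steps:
$T = -1$ ($T = \frac{1}{3} \left(-3\right) = -1$)
$c{\left(H \right)} = 1 + H^{2} - H$ ($c{\left(H \right)} = \left(H^{2} - H\right) + 1 = 1 + H^{2} - H$)
$Y{\left(x \right)} = 8 - x \left(1 + x^{2}\right)$ ($Y{\left(x \right)} = 8 - \left(x + \left(1 + x^{2} - x\right)\right) \left(x + 0\right) = 8 - \left(1 + x^{2}\right) x = 8 - x \left(1 + x^{2}\right)$)
$-52 + 204 Y{\left(-1 \right)} = -52 + 204 \left(8 - -1 - \left(-1\right)^{3}\right) = -52 + 204 \left(8 + 1 - -1\right) = -52 + 204 \left(8 + 1 + 1\right) = -52 + 204 \cdot 10 = -52 + 2040 = 1988$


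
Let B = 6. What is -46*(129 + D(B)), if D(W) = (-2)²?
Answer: -6118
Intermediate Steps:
D(W) = 4
-46*(129 + D(B)) = -46*(129 + 4) = -46*133 = -6118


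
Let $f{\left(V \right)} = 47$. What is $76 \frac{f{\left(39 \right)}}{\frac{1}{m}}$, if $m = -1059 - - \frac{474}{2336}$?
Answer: $- \frac{1104350775}{292} \approx -3.782 \cdot 10^{6}$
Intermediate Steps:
$m = - \frac{1236675}{1168}$ ($m = -1059 - \left(-474\right) \frac{1}{2336} = -1059 - - \frac{237}{1168} = -1059 + \frac{237}{1168} = - \frac{1236675}{1168} \approx -1058.8$)
$76 \frac{f{\left(39 \right)}}{\frac{1}{m}} = 76 \frac{47}{\frac{1}{- \frac{1236675}{1168}}} = 76 \frac{47}{- \frac{1168}{1236675}} = 76 \cdot 47 \left(- \frac{1236675}{1168}\right) = 76 \left(- \frac{58123725}{1168}\right) = - \frac{1104350775}{292}$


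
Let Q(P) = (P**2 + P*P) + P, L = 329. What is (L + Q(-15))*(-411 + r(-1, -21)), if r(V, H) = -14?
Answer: -324700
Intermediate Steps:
Q(P) = P + 2*P**2 (Q(P) = (P**2 + P**2) + P = 2*P**2 + P = P + 2*P**2)
(L + Q(-15))*(-411 + r(-1, -21)) = (329 - 15*(1 + 2*(-15)))*(-411 - 14) = (329 - 15*(1 - 30))*(-425) = (329 - 15*(-29))*(-425) = (329 + 435)*(-425) = 764*(-425) = -324700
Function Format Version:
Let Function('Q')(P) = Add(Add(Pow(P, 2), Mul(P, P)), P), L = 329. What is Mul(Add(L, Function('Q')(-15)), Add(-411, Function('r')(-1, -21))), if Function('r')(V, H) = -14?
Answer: -324700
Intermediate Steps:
Function('Q')(P) = Add(P, Mul(2, Pow(P, 2))) (Function('Q')(P) = Add(Add(Pow(P, 2), Pow(P, 2)), P) = Add(Mul(2, Pow(P, 2)), P) = Add(P, Mul(2, Pow(P, 2))))
Mul(Add(L, Function('Q')(-15)), Add(-411, Function('r')(-1, -21))) = Mul(Add(329, Mul(-15, Add(1, Mul(2, -15)))), Add(-411, -14)) = Mul(Add(329, Mul(-15, Add(1, -30))), -425) = Mul(Add(329, Mul(-15, -29)), -425) = Mul(Add(329, 435), -425) = Mul(764, -425) = -324700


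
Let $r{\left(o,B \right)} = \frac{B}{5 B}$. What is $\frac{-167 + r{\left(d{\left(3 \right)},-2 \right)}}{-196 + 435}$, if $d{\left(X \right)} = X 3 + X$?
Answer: $- \frac{834}{1195} \approx -0.69791$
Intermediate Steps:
$d{\left(X \right)} = 4 X$ ($d{\left(X \right)} = 3 X + X = 4 X$)
$r{\left(o,B \right)} = \frac{1}{5}$ ($r{\left(o,B \right)} = B \frac{1}{5 B} = \frac{1}{5}$)
$\frac{-167 + r{\left(d{\left(3 \right)},-2 \right)}}{-196 + 435} = \frac{-167 + \frac{1}{5}}{-196 + 435} = - \frac{834}{5 \cdot 239} = \left(- \frac{834}{5}\right) \frac{1}{239} = - \frac{834}{1195}$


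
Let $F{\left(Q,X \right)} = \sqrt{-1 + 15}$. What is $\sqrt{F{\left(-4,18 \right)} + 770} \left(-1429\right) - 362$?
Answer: $-362 - 1429 \sqrt{770 + \sqrt{14}} \approx -40111.0$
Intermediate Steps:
$F{\left(Q,X \right)} = \sqrt{14}$
$\sqrt{F{\left(-4,18 \right)} + 770} \left(-1429\right) - 362 = \sqrt{\sqrt{14} + 770} \left(-1429\right) - 362 = \sqrt{770 + \sqrt{14}} \left(-1429\right) - 362 = - 1429 \sqrt{770 + \sqrt{14}} - 362 = -362 - 1429 \sqrt{770 + \sqrt{14}}$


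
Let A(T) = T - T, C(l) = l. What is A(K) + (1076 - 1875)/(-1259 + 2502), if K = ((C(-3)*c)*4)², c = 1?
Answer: -799/1243 ≈ -0.64280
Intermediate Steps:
K = 144 (K = (-3*1*4)² = (-3*4)² = (-12)² = 144)
A(T) = 0
A(K) + (1076 - 1875)/(-1259 + 2502) = 0 + (1076 - 1875)/(-1259 + 2502) = 0 - 799/1243 = -799/1243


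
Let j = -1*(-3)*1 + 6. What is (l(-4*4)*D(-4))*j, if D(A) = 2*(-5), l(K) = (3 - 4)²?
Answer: -90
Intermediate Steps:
l(K) = 1 (l(K) = (-1)² = 1)
D(A) = -10
j = 9 (j = 3*1 + 6 = 3 + 6 = 9)
(l(-4*4)*D(-4))*j = (1*(-10))*9 = -10*9 = -90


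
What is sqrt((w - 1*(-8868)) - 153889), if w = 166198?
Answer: 3*sqrt(2353) ≈ 145.52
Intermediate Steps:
sqrt((w - 1*(-8868)) - 153889) = sqrt((166198 - 1*(-8868)) - 153889) = sqrt((166198 + 8868) - 153889) = sqrt(175066 - 153889) = sqrt(21177) = 3*sqrt(2353)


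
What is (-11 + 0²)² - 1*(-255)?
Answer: 376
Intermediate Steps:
(-11 + 0²)² - 1*(-255) = (-11 + 0)² + 255 = (-11)² + 255 = 121 + 255 = 376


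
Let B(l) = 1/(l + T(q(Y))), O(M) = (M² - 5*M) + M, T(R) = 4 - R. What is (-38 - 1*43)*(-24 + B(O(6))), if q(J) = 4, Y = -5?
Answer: 7749/4 ≈ 1937.3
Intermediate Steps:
O(M) = M² - 4*M
B(l) = 1/l (B(l) = 1/(l + (4 - 1*4)) = 1/(l + (4 - 4)) = 1/(l + 0) = 1/l)
(-38 - 1*43)*(-24 + B(O(6))) = (-38 - 1*43)*(-24 + 1/(6*(-4 + 6))) = (-38 - 43)*(-24 + 1/(6*2)) = -81*(-24 + 1/12) = -81*(-287/12) = 7749/4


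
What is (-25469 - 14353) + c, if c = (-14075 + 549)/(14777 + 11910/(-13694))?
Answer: -2014485263665/50586082 ≈ -39823.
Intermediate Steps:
c = -46306261/50586082 (c = -13526/(14777 + 11910*(-1/13694)) = -13526/(14777 - 5955/6847) = -13526/101172164/6847 = -13526*6847/101172164 = -46306261/50586082 ≈ -0.91540)
(-25469 - 14353) + c = (-25469 - 14353) - 46306261/50586082 = -39822 - 46306261/50586082 = -2014485263665/50586082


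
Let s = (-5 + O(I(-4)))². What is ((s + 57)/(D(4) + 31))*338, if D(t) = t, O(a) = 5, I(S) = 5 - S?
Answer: 19266/35 ≈ 550.46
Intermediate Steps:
s = 0 (s = (-5 + 5)² = 0² = 0)
((s + 57)/(D(4) + 31))*338 = ((0 + 57)/(4 + 31))*338 = (57/35)*338 = 19266/35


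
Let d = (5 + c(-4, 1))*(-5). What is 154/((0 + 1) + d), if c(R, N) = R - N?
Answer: 154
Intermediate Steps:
d = 0 (d = (5 + (-4 - 1*1))*(-5) = (5 + (-4 - 1))*(-5) = (5 - 5)*(-5) = 0*(-5) = 0)
154/((0 + 1) + d) = 154/((0 + 1) + 0) = 154/(1 + 0) = 154/1 = 154*1 = 154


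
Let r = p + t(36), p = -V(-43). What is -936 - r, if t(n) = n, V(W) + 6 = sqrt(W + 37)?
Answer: -978 + I*sqrt(6) ≈ -978.0 + 2.4495*I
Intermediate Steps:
V(W) = -6 + sqrt(37 + W) (V(W) = -6 + sqrt(W + 37) = -6 + sqrt(37 + W))
p = 6 - I*sqrt(6) (p = -(-6 + sqrt(37 - 43)) = -(-6 + sqrt(-6)) = -(-6 + I*sqrt(6)) = 6 - I*sqrt(6) ≈ 6.0 - 2.4495*I)
r = 42 - I*sqrt(6) (r = (6 - I*sqrt(6)) + 36 = 42 - I*sqrt(6) ≈ 42.0 - 2.4495*I)
-936 - r = -936 - (42 - I*sqrt(6)) = -936 + (-42 + I*sqrt(6)) = -978 + I*sqrt(6)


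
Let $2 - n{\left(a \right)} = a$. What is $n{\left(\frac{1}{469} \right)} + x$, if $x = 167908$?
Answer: $\frac{78749789}{469} \approx 1.6791 \cdot 10^{5}$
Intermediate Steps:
$n{\left(a \right)} = 2 - a$
$n{\left(\frac{1}{469} \right)} + x = \left(2 - \frac{1}{469}\right) + 167908 = \frac{937}{469} + 167908 = \frac{78749789}{469}$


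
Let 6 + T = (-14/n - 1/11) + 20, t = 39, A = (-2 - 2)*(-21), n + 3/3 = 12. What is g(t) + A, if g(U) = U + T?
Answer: 1492/11 ≈ 135.64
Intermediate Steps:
n = 11 (n = -1 + 12 = 11)
A = 84 (A = -4*(-21) = 84)
T = 139/11 (T = -6 + ((-14/11 - 1/11) + 20) = -6 + (-15/11 + 20) = -6 + 205/11 = 139/11 ≈ 12.636)
g(U) = 139/11 + U (g(U) = U + 139/11 = 139/11 + U)
g(t) + A = (139/11 + 39) + 84 = 568/11 + 84 = 1492/11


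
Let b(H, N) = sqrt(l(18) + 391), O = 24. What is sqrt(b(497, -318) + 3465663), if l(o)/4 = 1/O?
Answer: sqrt(124763868 + 6*sqrt(14082))/6 ≈ 1861.6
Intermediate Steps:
l(o) = 1/6 (l(o) = 4/24 = 4*(1/24) = 1/6)
b(H, N) = sqrt(14082)/6 (b(H, N) = sqrt(1/6 + 391) = sqrt(2347/6) = sqrt(14082)/6)
sqrt(b(497, -318) + 3465663) = sqrt(sqrt(14082)/6 + 3465663) = sqrt(3465663 + sqrt(14082)/6)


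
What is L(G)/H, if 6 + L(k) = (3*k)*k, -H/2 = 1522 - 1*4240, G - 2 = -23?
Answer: 439/1812 ≈ 0.24227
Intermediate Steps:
G = -21 (G = 2 - 23 = -21)
H = 5436 (H = -2*(1522 - 1*4240) = -2*(1522 - 4240) = -2*(-2718) = 5436)
L(k) = -6 + 3*k² (L(k) = -6 + (3*k)*k = -6 + 3*k²)
L(G)/H = (-6 + 3*(-21)²)/5436 = (-6 + 3*441)*(1/5436) = (-6 + 1323)*(1/5436) = 1317*(1/5436) = 439/1812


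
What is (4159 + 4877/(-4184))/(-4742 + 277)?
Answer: -17396379/18681560 ≈ -0.93121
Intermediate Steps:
(4159 + 4877/(-4184))/(-4742 + 277) = (4159 + 4877*(-1/4184))/(-4465) = (4159 - 4877/4184)*(-1/4465) = (17396379/4184)*(-1/4465) = -17396379/18681560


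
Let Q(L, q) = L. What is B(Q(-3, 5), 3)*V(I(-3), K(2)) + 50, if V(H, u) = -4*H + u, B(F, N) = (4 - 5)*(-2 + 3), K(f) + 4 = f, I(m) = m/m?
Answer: 56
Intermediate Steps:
I(m) = 1
K(f) = -4 + f
B(F, N) = -1 (B(F, N) = -1*1 = -1)
V(H, u) = u - 4*H
B(Q(-3, 5), 3)*V(I(-3), K(2)) + 50 = -((-4 + 2) - 4*1) + 50 = -(-2 - 4) + 50 = -1*(-6) + 50 = 6 + 50 = 56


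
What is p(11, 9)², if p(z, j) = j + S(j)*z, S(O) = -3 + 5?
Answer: 961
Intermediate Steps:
S(O) = 2
p(z, j) = j + 2*z
p(11, 9)² = (9 + 2*11)² = (9 + 22)² = 31² = 961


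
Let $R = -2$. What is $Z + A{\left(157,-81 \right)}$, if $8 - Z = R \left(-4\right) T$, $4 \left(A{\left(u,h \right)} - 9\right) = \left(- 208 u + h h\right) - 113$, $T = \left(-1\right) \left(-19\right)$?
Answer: $-6687$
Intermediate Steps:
$T = 19$
$A{\left(u,h \right)} = - \frac{77}{4} - 52 u + \frac{h^{2}}{4}$ ($A{\left(u,h \right)} = 9 + \frac{\left(- 208 u + h h\right) - 113}{4} = 9 + \frac{\left(- 208 u + h^{2}\right) - 113}{4} = 9 + \frac{\left(h^{2} - 208 u\right) - 113}{4} = 9 + \frac{-113 + h^{2} - 208 u}{4} = 9 - \left(\frac{113}{4} + 52 u - \frac{h^{2}}{4}\right) = - \frac{77}{4} - 52 u + \frac{h^{2}}{4}$)
$Z = -144$ ($Z = 8 - \left(-2\right) \left(-4\right) 19 = 8 - 8 \cdot 19 = 8 - 152 = -144$)
$Z + A{\left(157,-81 \right)} = -144 - \left(\frac{32733}{4} - \frac{6561}{4}\right) = -144 - 6543 = -6687$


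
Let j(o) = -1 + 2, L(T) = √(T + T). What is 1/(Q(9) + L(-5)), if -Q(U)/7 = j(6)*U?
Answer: -63/3979 - I*√10/3979 ≈ -0.015833 - 0.00079474*I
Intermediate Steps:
L(T) = √2*√T (L(T) = √(2*T) = √2*√T)
j(o) = 1
Q(U) = -7*U
1/(Q(9) + L(-5)) = 1/(-7*9 + √2*√(-5)) = 1/(-63 + √2*(I*√5)) = 1/(-63 + I*√10)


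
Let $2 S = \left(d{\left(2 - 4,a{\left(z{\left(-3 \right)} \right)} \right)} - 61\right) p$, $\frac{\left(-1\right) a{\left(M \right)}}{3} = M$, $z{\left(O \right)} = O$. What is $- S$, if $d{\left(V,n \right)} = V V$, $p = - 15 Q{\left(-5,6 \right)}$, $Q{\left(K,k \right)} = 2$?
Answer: $-855$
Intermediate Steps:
$a{\left(M \right)} = - 3 M$
$p = -30$ ($p = \left(-15\right) 2 = -30$)
$d{\left(V,n \right)} = V^{2}$
$S = 855$ ($S = \frac{\left(\left(2 - 4\right)^{2} - 61\right) \left(-30\right)}{2} = \frac{\left(\left(-2\right)^{2} - 61\right) \left(-30\right)}{2} = \frac{\left(4 - 61\right) \left(-30\right)}{2} = \frac{\left(-57\right) \left(-30\right)}{2} = \frac{1}{2} \cdot 1710 = 855$)
$- S = \left(-1\right) 855 = -855$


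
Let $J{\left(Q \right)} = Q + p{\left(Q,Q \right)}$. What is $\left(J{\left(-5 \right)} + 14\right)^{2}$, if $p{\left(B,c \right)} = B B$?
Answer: $1156$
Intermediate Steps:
$p{\left(B,c \right)} = B^{2}$
$J{\left(Q \right)} = Q + Q^{2}$
$\left(J{\left(-5 \right)} + 14\right)^{2} = \left(- 5 \left(1 - 5\right) + 14\right)^{2} = \left(\left(-5\right) \left(-4\right) + 14\right)^{2} = \left(20 + 14\right)^{2} = 34^{2} = 1156$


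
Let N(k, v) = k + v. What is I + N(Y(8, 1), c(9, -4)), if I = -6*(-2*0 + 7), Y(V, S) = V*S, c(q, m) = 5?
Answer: -29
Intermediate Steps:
Y(V, S) = S*V
I = -42 (I = -6*(0 + 7) = -6*7 = -42)
I + N(Y(8, 1), c(9, -4)) = -42 + (1*8 + 5) = -42 + (8 + 5) = -42 + 13 = -29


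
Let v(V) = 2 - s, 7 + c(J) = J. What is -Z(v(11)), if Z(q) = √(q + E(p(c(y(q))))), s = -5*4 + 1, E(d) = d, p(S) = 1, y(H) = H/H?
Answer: -√22 ≈ -4.6904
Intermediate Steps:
y(H) = 1
c(J) = -7 + J
s = -19 (s = -20 + 1 = -19)
v(V) = 21 (v(V) = 2 - 1*(-19) = 2 + 19 = 21)
Z(q) = √(1 + q) (Z(q) = √(q + 1) = √(1 + q))
-Z(v(11)) = -√(1 + 21) = -√22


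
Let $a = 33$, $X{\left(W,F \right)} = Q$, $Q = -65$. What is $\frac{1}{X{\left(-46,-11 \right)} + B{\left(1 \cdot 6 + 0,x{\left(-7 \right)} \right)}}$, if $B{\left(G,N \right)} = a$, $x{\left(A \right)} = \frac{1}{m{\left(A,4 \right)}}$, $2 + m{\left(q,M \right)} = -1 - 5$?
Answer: $- \frac{1}{32} \approx -0.03125$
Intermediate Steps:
$m{\left(q,M \right)} = -8$ ($m{\left(q,M \right)} = -2 - 6 = -8$)
$X{\left(W,F \right)} = -65$
$x{\left(A \right)} = - \frac{1}{8}$ ($x{\left(A \right)} = \frac{1}{-8} = - \frac{1}{8}$)
$B{\left(G,N \right)} = 33$
$\frac{1}{X{\left(-46,-11 \right)} + B{\left(1 \cdot 6 + 0,x{\left(-7 \right)} \right)}} = \frac{1}{-65 + 33} = \frac{1}{-32} = - \frac{1}{32}$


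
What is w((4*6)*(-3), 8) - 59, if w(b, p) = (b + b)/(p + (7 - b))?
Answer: -1759/29 ≈ -60.655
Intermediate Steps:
w(b, p) = 2*b/(7 + p - b) (w(b, p) = (2*b)/(7 + p - b) = 2*b/(7 + p - b))
w((4*6)*(-3), 8) - 59 = 2*((4*6)*(-3))/(7 + 8 - 4*6*(-3)) - 59 = 2*(24*(-3))/(7 + 8 - 24*(-3)) - 59 = 2*(-72)/(7 + 8 - 1*(-72)) - 59 = 2*(-72)/(7 + 8 + 72) - 59 = 2*(-72)/87 - 59 = 2*(-72)*(1/87) - 59 = -48/29 - 59 = -1759/29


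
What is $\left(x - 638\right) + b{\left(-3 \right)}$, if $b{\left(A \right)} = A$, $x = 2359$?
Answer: $1718$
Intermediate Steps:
$\left(x - 638\right) + b{\left(-3 \right)} = \left(2359 - 638\right) - 3 = 1721 - 3 = 1718$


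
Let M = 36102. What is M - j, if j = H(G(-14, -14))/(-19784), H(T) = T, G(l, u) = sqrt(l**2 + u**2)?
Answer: 36102 + 7*sqrt(2)/9892 ≈ 36102.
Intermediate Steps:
j = -7*sqrt(2)/9892 (j = sqrt((-14)**2 + (-14)**2)/(-19784) = sqrt(196 + 196)*(-1/19784) = sqrt(392)*(-1/19784) = (14*sqrt(2))*(-1/19784) = -7*sqrt(2)/9892 ≈ -0.0010008)
M - j = 36102 - (-7)*sqrt(2)/9892 = 36102 + 7*sqrt(2)/9892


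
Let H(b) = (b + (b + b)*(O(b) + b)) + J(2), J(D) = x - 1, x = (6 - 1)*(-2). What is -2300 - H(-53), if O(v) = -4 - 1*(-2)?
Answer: -8066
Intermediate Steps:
O(v) = -2 (O(v) = -4 + 2 = -2)
x = -10 (x = 5*(-2) = -10)
J(D) = -11 (J(D) = -10 - 1 = -11)
H(b) = -11 + b + 2*b*(-2 + b) (H(b) = (b + (b + b)*(-2 + b)) - 11 = (b + (2*b)*(-2 + b)) - 11 = (b + 2*b*(-2 + b)) - 11 = -11 + b + 2*b*(-2 + b))
-2300 - H(-53) = -2300 - (-11 - 3*(-53) + 2*(-53)**2) = -2300 - (-11 + 159 + 2*2809) = -2300 - (-11 + 159 + 5618) = -2300 - 1*5766 = -2300 - 5766 = -8066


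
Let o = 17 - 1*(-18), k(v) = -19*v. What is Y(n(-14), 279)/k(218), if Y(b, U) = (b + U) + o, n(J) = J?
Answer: -150/2071 ≈ -0.072429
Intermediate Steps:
o = 35 (o = 17 + 18 = 35)
Y(b, U) = 35 + U + b (Y(b, U) = (b + U) + 35 = (U + b) + 35 = 35 + U + b)
Y(n(-14), 279)/k(218) = (35 + 279 - 14)/((-19*218)) = 300/(-4142) = 300*(-1/4142) = -150/2071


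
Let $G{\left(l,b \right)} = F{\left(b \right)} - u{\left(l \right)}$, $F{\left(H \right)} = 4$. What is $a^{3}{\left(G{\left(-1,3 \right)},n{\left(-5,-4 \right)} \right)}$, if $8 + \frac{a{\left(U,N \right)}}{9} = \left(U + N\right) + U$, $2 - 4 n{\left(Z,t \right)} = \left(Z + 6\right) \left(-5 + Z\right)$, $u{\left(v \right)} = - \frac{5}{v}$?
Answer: $-250047$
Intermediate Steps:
$n{\left(Z,t \right)} = \frac{1}{2} - \frac{\left(-5 + Z\right) \left(6 + Z\right)}{4}$ ($n{\left(Z,t \right)} = \frac{1}{2} - \frac{\left(Z + 6\right) \left(-5 + Z\right)}{4} = \frac{1}{2} - \frac{\left(6 + Z\right) \left(-5 + Z\right)}{4} = \frac{1}{2} - \frac{\left(-5 + Z\right) \left(6 + Z\right)}{4}$)
$G{\left(l,b \right)} = 4 + \frac{5}{l}$ ($G{\left(l,b \right)} = 4 - - \frac{5}{l} = 4 + \frac{5}{l}$)
$a{\left(U,N \right)} = -72 + 9 N + 18 U$ ($a{\left(U,N \right)} = -72 + 9 \left(\left(U + N\right) + U\right) = -72 + 9 \left(\left(N + U\right) + U\right) = -72 + 9 \left(N + 2 U\right) = -72 + \left(9 N + 18 U\right) = -72 + 9 N + 18 U$)
$a^{3}{\left(G{\left(-1,3 \right)},n{\left(-5,-4 \right)} \right)} = \left(-72 + 9 \left(8 - - \frac{5}{4} - \frac{\left(-5\right)^{2}}{4}\right) + 18 \left(4 + \frac{5}{-1}\right)\right)^{3} = \left(-72 + 9 \left(8 + \frac{5}{4} - \frac{25}{4}\right) + 18 \left(4 + 5 \left(-1\right)\right)\right)^{3} = \left(-72 + 9 \left(8 + \frac{5}{4} - \frac{25}{4}\right) + 18 \left(4 - 5\right)\right)^{3} = \left(-72 + 9 \cdot 3 + 18 \left(-1\right)\right)^{3} = \left(-72 + 27 - 18\right)^{3} = \left(-63\right)^{3} = -250047$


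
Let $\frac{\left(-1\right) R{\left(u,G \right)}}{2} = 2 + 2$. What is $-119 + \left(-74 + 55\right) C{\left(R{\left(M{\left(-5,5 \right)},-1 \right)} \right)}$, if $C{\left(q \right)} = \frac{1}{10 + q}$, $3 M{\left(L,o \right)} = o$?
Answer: $- \frac{257}{2} \approx -128.5$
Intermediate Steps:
$M{\left(L,o \right)} = \frac{o}{3}$
$R{\left(u,G \right)} = -8$ ($R{\left(u,G \right)} = - 2 \left(2 + 2\right) = \left(-2\right) 4 = -8$)
$-119 + \left(-74 + 55\right) C{\left(R{\left(M{\left(-5,5 \right)},-1 \right)} \right)} = -119 + \frac{-74 + 55}{10 - 8} = -119 - \frac{19}{2} = - \frac{257}{2}$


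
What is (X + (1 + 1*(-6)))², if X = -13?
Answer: 324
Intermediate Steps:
(X + (1 + 1*(-6)))² = (-13 + (1 + 1*(-6)))² = (-13 + (1 - 6))² = (-13 - 5)² = (-18)² = 324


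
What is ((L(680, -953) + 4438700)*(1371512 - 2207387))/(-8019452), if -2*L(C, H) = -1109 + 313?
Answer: 1855265520375/4009726 ≈ 4.6269e+5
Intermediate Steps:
L(C, H) = 398 (L(C, H) = -(-1109 + 313)/2 = -1/2*(-796) = 398)
((L(680, -953) + 4438700)*(1371512 - 2207387))/(-8019452) = ((398 + 4438700)*(1371512 - 2207387))/(-8019452) = (4439098*(-835875))*(-1/8019452) = -3710531040750*(-1/8019452) = 1855265520375/4009726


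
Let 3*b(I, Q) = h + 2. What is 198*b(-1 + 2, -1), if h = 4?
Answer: 396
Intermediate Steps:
b(I, Q) = 2 (b(I, Q) = (4 + 2)/3 = (1/3)*6 = 2)
198*b(-1 + 2, -1) = 198*2 = 396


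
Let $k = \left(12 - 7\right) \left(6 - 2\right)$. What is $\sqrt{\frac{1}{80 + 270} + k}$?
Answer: $\frac{\sqrt{98014}}{70} \approx 4.4725$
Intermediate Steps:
$k = 20$ ($k = 5 \left(6 - 2\right) = 5 \cdot 4 = 20$)
$\sqrt{\frac{1}{80 + 270} + k} = \sqrt{\frac{1}{80 + 270} + 20} = \sqrt{\frac{1}{350} + 20} = \sqrt{\frac{7001}{350}} = \frac{\sqrt{98014}}{70}$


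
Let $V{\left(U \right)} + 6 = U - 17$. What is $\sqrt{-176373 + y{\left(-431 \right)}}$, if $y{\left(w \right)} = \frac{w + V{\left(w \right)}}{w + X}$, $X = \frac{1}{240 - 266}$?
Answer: $\frac{17 i \sqrt{76649256663}}{11207} \approx 419.97 i$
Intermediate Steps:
$V{\left(U \right)} = -23 + U$ ($V{\left(U \right)} = -6 + \left(U - 17\right) = -6 + \left(-17 + U\right) = -23 + U$)
$X = - \frac{1}{26}$ ($X = \frac{1}{-26} = - \frac{1}{26} \approx -0.038462$)
$y{\left(w \right)} = \frac{-23 + 2 w}{- \frac{1}{26} + w}$ ($y{\left(w \right)} = \frac{w + \left(-23 + w\right)}{w - \frac{1}{26}} = \frac{-23 + 2 w}{- \frac{1}{26} + w}$)
$\sqrt{-176373 + y{\left(-431 \right)}} = \sqrt{-176373 + \frac{26 \left(-23 + 2 \left(-431\right)\right)}{-1 + 26 \left(-431\right)}} = \sqrt{-176373 + \frac{26 \left(-23 - 862\right)}{-1 - 11206}} = \sqrt{-176373 + 26 \frac{1}{-11207} \left(-885\right)} = \sqrt{-176373 + 26 \left(- \frac{1}{11207}\right) \left(-885\right)} = \sqrt{-176373 + \frac{23010}{11207}} = \sqrt{- \frac{1976589201}{11207}} = \frac{17 i \sqrt{76649256663}}{11207}$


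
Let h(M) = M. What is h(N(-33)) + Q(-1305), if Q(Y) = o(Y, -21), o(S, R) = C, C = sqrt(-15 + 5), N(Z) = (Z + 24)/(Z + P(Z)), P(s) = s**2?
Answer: -3/352 + I*sqrt(10) ≈ -0.0085227 + 3.1623*I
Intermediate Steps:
N(Z) = (24 + Z)/(Z + Z**2) (N(Z) = (Z + 24)/(Z + Z**2) = (24 + Z)/(Z + Z**2))
C = I*sqrt(10) (C = sqrt(-10) = I*sqrt(10) ≈ 3.1623*I)
o(S, R) = I*sqrt(10)
Q(Y) = I*sqrt(10)
h(N(-33)) + Q(-1305) = (24 - 33)/((-33)*(1 - 33)) + I*sqrt(10) = -1/33*(-9)/(-32) + I*sqrt(10) = -1/33*(-1/32)*(-9) + I*sqrt(10) = -3/352 + I*sqrt(10)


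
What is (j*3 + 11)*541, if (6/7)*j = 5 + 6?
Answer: 53559/2 ≈ 26780.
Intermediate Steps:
j = 77/6 (j = 7*(5 + 6)/6 = (7/6)*11 = 77/6 ≈ 12.833)
(j*3 + 11)*541 = ((77/6)*3 + 11)*541 = (77/2 + 11)*541 = (99/2)*541 = 53559/2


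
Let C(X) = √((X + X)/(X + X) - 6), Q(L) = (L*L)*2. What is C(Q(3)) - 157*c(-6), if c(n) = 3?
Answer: -471 + I*√5 ≈ -471.0 + 2.2361*I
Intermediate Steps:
Q(L) = 2*L² (Q(L) = L²*2 = 2*L²)
C(X) = I*√5 (C(X) = √((2*X)/((2*X)) - 6) = √((2*X)*(1/(2*X)) - 6) = √(1 - 6) = √(-5) = I*√5)
C(Q(3)) - 157*c(-6) = I*√5 - 157*3 = I*√5 - 471 = -471 + I*√5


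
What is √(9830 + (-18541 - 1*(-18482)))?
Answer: √9771 ≈ 98.848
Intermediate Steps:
√(9830 + (-18541 - 1*(-18482))) = √(9830 + (-18541 + 18482)) = √(9830 - 59) = √9771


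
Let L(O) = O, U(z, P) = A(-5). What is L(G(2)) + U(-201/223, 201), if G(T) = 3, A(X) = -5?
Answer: -2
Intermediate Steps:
U(z, P) = -5
L(G(2)) + U(-201/223, 201) = 3 - 5 = -2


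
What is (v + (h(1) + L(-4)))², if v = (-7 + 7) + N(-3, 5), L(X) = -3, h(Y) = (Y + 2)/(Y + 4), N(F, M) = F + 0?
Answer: 729/25 ≈ 29.160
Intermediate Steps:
N(F, M) = F
h(Y) = (2 + Y)/(4 + Y)
v = -3 (v = (-7 + 7) - 3 = 0 - 3 = -3)
(v + (h(1) + L(-4)))² = (-3 + ((2 + 1)/(4 + 1) - 3))² = (-3 + (3/5 - 3))² = (-3 + ((⅕)*3 - 3))² = (-3 + (⅗ - 3))² = (-3 - 12/5)² = (-27/5)² = 729/25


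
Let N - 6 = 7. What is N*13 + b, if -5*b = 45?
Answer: 160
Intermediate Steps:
N = 13 (N = 6 + 7 = 13)
b = -9 (b = -⅕*45 = -9)
N*13 + b = 13*13 - 9 = 169 - 9 = 160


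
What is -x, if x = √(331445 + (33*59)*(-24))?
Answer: -√284717 ≈ -533.59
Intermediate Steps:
x = √284717 (x = √(331445 + 1947*(-24)) = √(331445 - 46728) = √284717 ≈ 533.59)
-x = -√284717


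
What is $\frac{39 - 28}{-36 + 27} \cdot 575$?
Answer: $- \frac{6325}{9} \approx -702.78$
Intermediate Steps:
$\frac{39 - 28}{-36 + 27} \cdot 575 = \frac{11}{-9} \cdot 575 = 11 \left(- \frac{1}{9}\right) 575 = \left(- \frac{11}{9}\right) 575 = - \frac{6325}{9}$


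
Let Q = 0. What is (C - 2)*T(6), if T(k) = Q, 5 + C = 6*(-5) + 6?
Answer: 0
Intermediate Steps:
C = -29 (C = -5 + (6*(-5) + 6) = -5 + (-30 + 6) = -5 - 24 = -29)
T(k) = 0
(C - 2)*T(6) = (-29 - 2)*0 = -31*0 = 0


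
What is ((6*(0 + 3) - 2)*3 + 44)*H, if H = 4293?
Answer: 394956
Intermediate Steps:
((6*(0 + 3) - 2)*3 + 44)*H = ((6*(0 + 3) - 2)*3 + 44)*4293 = ((6*3 - 2)*3 + 44)*4293 = ((18 - 2)*3 + 44)*4293 = (16*3 + 44)*4293 = (48 + 44)*4293 = 92*4293 = 394956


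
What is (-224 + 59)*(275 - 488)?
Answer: 35145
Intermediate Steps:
(-224 + 59)*(275 - 488) = -165*(-213) = 35145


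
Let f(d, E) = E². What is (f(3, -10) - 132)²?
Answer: 1024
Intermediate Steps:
(f(3, -10) - 132)² = ((-10)² - 132)² = (100 - 132)² = (-32)² = 1024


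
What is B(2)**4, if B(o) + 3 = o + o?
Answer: 1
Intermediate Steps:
B(o) = -3 + 2*o (B(o) = -3 + (o + o) = -3 + 2*o)
B(2)**4 = (-3 + 2*2)**4 = (-3 + 4)**4 = 1**4 = 1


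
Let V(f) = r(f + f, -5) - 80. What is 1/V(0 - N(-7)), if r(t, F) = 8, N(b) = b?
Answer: -1/72 ≈ -0.013889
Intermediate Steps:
V(f) = -72 (V(f) = 8 - 80 = -72)
1/V(0 - N(-7)) = 1/(-72) = -1/72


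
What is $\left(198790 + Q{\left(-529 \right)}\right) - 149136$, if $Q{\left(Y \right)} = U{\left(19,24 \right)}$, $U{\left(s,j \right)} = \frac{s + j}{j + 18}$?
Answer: $\frac{2085511}{42} \approx 49655.0$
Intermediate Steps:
$U{\left(s,j \right)} = \frac{j + s}{18 + j}$
$Q{\left(Y \right)} = \frac{43}{42}$ ($Q{\left(Y \right)} = \frac{24 + 19}{18 + 24} = \frac{1}{42} \cdot 43 = \frac{43}{42}$)
$\left(198790 + Q{\left(-529 \right)}\right) - 149136 = \left(198790 + \frac{43}{42}\right) - 149136 = \frac{8349223}{42} - 149136 = \frac{2085511}{42}$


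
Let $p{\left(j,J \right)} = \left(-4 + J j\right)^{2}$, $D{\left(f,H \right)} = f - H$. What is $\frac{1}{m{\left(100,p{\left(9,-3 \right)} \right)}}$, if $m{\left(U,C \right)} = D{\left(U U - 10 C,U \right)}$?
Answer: $\frac{1}{290} \approx 0.0034483$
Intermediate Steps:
$m{\left(U,C \right)} = U^{2} - U - 10 C$ ($m{\left(U,C \right)} = \left(U U - 10 C\right) - U = \left(U^{2} - 10 C\right) - U = U^{2} - U - 10 C$)
$\frac{1}{m{\left(100,p{\left(9,-3 \right)} \right)}} = \frac{1}{100^{2} - 100 - 10 \left(-4 - 27\right)^{2}} = \frac{1}{10000 - 100 - 10 \left(-4 - 27\right)^{2}} = \frac{1}{10000 - 100 - 10 \left(-31\right)^{2}} = \frac{1}{10000 - 100 - 9610} = \frac{1}{290}$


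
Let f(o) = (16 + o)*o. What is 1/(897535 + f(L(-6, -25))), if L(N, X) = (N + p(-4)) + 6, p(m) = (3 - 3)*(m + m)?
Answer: 1/897535 ≈ 1.1142e-6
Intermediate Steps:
p(m) = 0 (p(m) = 0*(2*m) = 0)
L(N, X) = 6 + N (L(N, X) = (N + 0) + 6 = N + 6 = 6 + N)
f(o) = o*(16 + o)
1/(897535 + f(L(-6, -25))) = 1/(897535 + (6 - 6)*(16 + (6 - 6))) = 1/(897535 + 0*(16 + 0)) = 1/(897535 + 0*16) = 1/(897535 + 0) = 1/897535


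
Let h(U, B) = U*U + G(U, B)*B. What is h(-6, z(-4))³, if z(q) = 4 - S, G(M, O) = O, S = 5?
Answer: 50653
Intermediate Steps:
z(q) = -1 (z(q) = 4 - 1*5 = 4 - 5 = -1)
h(U, B) = B² + U² (h(U, B) = U*U + B*B = U² + B² = B² + U²)
h(-6, z(-4))³ = ((-1)² + (-6)²)³ = (1 + 36)³ = 37³ = 50653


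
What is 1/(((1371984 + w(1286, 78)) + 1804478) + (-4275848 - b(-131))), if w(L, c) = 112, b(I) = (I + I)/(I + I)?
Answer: -1/1099275 ≈ -9.0969e-7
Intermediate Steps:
b(I) = 1 (b(I) = (2*I)/((2*I)) = (2*I)*(1/(2*I)) = 1)
1/(((1371984 + w(1286, 78)) + 1804478) + (-4275848 - b(-131))) = 1/(((1371984 + 112) + 1804478) + (-4275848 - 1*1)) = 1/((1372096 + 1804478) + (-4275848 - 1)) = 1/(3176574 - 4275849) = 1/(-1099275) = -1/1099275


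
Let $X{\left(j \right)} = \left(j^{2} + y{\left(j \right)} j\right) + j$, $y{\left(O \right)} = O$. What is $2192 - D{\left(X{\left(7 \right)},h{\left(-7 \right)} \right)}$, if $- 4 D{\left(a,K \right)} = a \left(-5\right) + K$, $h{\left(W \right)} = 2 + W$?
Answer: $\frac{4119}{2} \approx 2059.5$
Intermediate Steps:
$X{\left(j \right)} = j + 2 j^{2}$ ($X{\left(j \right)} = \left(j^{2} + j j\right) + j = \left(j^{2} + j^{2}\right) + j = 2 j^{2} + j = j + 2 j^{2}$)
$D{\left(a,K \right)} = - \frac{K}{4} + \frac{5 a}{4}$ ($D{\left(a,K \right)} = - \frac{a \left(-5\right) + K}{4} = - \frac{- 5 a + K}{4} = - \frac{K - 5 a}{4} = - \frac{K}{4} + \frac{5 a}{4}$)
$2192 - D{\left(X{\left(7 \right)},h{\left(-7 \right)} \right)} = 2192 - \left(- \frac{2 - 7}{4} + \frac{5 \cdot 7 \left(1 + 2 \cdot 7\right)}{4}\right) = 2192 - \left(\left(- \frac{1}{4}\right) \left(-5\right) + \frac{5 \cdot 7 \left(1 + 14\right)}{4}\right) = 2192 - \left(\frac{5}{4} + \frac{5 \cdot 7 \cdot 15}{4}\right) = 2192 - \left(\frac{5}{4} + \frac{5}{4} \cdot 105\right) = 2192 - \left(\frac{5}{4} + \frac{525}{4}\right) = 2192 - \frac{265}{2} = \frac{4119}{2}$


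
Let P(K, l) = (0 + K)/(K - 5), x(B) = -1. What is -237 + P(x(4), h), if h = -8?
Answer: -1421/6 ≈ -236.83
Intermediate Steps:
P(K, l) = K/(-5 + K)
-237 + P(x(4), h) = -237 - 1/(-5 - 1) = -237 - 1/(-6) = -237 - 1*(-1/6) = -237 + 1/6 = -1421/6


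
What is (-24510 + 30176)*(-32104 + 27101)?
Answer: -28346998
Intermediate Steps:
(-24510 + 30176)*(-32104 + 27101) = 5666*(-5003) = -28346998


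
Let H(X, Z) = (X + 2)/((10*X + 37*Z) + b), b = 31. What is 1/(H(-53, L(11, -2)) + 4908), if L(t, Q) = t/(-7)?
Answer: 1300/6380519 ≈ 0.00020375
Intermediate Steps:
L(t, Q) = -t/7 (L(t, Q) = t*(-⅐) = -t/7)
H(X, Z) = (2 + X)/(31 + 10*X + 37*Z) (H(X, Z) = (X + 2)/((10*X + 37*Z) + 31) = (2 + X)/(31 + 10*X + 37*Z))
1/(H(-53, L(11, -2)) + 4908) = 1/((2 - 53)/(31 + 10*(-53) + 37*(-⅐*11)) + 4908) = 1/(-51/(31 - 530 + 37*(-11/7)) + 4908) = 1/(-51/(31 - 530 - 407/7) + 4908) = 1/(-51/(-3900/7) + 4908) = 1/(-7/3900*(-51) + 4908) = 1/(119/1300 + 4908) = 1/(6380519/1300) = 1300/6380519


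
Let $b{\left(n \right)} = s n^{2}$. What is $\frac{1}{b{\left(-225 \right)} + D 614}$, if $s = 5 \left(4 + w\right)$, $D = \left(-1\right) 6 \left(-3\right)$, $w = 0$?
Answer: $\frac{1}{1023552} \approx 9.7699 \cdot 10^{-7}$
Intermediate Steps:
$D = 18$ ($D = \left(-6\right) \left(-3\right) = 18$)
$s = 20$ ($s = 5 \left(4 + 0\right) = 5 \cdot 4 = 20$)
$b{\left(n \right)} = 20 n^{2}$
$\frac{1}{b{\left(-225 \right)} + D 614} = \frac{1}{20 \left(-225\right)^{2} + 18 \cdot 614} = \frac{1}{20 \cdot 50625 + 11052} = \frac{1}{1012500 + 11052} = \frac{1}{1023552}$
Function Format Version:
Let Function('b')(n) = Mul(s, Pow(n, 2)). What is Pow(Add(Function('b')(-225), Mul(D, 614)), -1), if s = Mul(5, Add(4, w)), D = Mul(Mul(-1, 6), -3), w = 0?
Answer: Rational(1, 1023552) ≈ 9.7699e-7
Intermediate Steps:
D = 18 (D = Mul(-6, -3) = 18)
s = 20 (s = Mul(5, Add(4, 0)) = Mul(5, 4) = 20)
Function('b')(n) = Mul(20, Pow(n, 2))
Pow(Add(Function('b')(-225), Mul(D, 614)), -1) = Pow(Add(Mul(20, Pow(-225, 2)), Mul(18, 614)), -1) = Pow(Add(Mul(20, 50625), 11052), -1) = Pow(Add(1012500, 11052), -1) = Pow(1023552, -1) = Rational(1, 1023552)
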